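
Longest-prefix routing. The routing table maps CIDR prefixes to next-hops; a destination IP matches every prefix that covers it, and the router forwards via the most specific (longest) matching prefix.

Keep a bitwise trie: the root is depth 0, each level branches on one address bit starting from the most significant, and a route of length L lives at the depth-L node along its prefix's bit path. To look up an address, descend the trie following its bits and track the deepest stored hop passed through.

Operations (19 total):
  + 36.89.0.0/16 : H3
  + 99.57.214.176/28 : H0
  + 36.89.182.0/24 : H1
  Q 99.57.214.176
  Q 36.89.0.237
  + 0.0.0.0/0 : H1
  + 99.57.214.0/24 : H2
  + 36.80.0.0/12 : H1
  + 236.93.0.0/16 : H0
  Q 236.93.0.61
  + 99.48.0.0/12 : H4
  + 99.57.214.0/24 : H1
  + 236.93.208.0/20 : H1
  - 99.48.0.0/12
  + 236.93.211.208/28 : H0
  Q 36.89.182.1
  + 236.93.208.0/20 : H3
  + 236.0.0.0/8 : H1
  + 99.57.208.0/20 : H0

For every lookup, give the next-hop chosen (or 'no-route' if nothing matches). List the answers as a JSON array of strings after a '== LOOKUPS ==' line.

Apply in order:
  add 36.89.0.0/16 -> H3 at depth 16
  add 99.57.214.176/28 -> H0 at depth 28
  add 36.89.182.0/24 -> H1 at depth 24
  lookup 99.57.214.176: bits 0110001100111001110101101011 walk d0:-→d1:-→d2:-→d3:-→d4:-→d5:-→d6:-→d7:-→d8:-→d9:-→d10:-→d11:-→d12:-→d13:-→d14:-→d15:-→d16:-→d17:-→d18:-→d19:-→d20:-→d21:-→d22:-→d23:-→d24:-→d25:-→d26:-→d27:-→d28:H0 -> H0
  lookup 36.89.0.237: bits 0010010001011001 walk d0:-→d1:-→d2:-→d3:-→d4:-→d5:-→d6:-→d7:-→d8:-→d9:-→d10:-→d11:-→d12:-→d13:-→d14:-→d15:-→d16:H3 -> H3
  add 0.0.0.0/0 -> H1 at depth 0
  add 99.57.214.0/24 -> H2 at depth 24
  add 36.80.0.0/12 -> H1 at depth 12
  add 236.93.0.0/16 -> H0 at depth 16
  lookup 236.93.0.61: bits 1110110001011101 walk d0:H1→d1:-→d2:-→d3:-→d4:-→d5:-→d6:-→d7:-→d8:-→d9:-→d10:-→d11:-→d12:-→d13:-→d14:-→d15:-→d16:H0 -> H0
  add 99.48.0.0/12 -> H4 at depth 12
  add 99.57.214.0/24 -> H1 at depth 24
  add 236.93.208.0/20 -> H1 at depth 20
  del 99.48.0.0/12 (clear depth 12)
  add 236.93.211.208/28 -> H0 at depth 28
  lookup 36.89.182.1: bits 001001000101100110110110 walk d0:H1→d1:-→d2:-→d3:-→d4:-→d5:-→d6:-→d7:-→d8:-→d9:-→d10:-→d11:-→d12:H1→d13:-→d14:-→d15:-→d16:H3→d17:-→d18:-→d19:-→d20:-→d21:-→d22:-→d23:-→d24:H1 -> H1
  add 236.93.208.0/20 -> H3 at depth 20
  add 236.0.0.0/8 -> H1 at depth 8
  add 99.57.208.0/20 -> H0 at depth 20

== LOOKUPS ==
["H0","H3","H0","H1"]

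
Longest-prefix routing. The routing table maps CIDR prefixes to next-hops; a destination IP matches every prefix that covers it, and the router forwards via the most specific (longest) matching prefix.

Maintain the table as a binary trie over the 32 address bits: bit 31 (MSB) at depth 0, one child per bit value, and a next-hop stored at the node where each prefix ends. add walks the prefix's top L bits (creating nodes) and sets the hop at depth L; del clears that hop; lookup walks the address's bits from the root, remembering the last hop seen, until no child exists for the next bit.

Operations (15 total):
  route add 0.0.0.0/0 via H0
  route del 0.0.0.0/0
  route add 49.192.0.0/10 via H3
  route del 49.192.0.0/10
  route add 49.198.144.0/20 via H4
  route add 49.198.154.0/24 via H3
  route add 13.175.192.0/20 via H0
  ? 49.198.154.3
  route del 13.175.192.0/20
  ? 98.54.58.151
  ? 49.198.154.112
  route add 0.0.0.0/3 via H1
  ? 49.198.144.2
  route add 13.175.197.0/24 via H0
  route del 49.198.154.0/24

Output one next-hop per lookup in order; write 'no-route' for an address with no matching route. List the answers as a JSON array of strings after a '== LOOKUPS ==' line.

Process each operation:
  + 0.0.0.0/0 (H0) depth=0
  - 0.0.0.0/0 clear@0
  + 49.192.0.0/10 (H3) depth=10
  - 49.192.0.0/10 clear@10
  + 49.198.144.0/20 (H4) depth=20
  + 49.198.154.0/24 (H3) depth=24
  + 13.175.192.0/20 (H0) depth=20
  ? 49.198.154.3  path d0:-→d1:-→d2:-→d3:-→d4:-→d5:-→d6:-→d7:-→d8:-→d9:-→d10:-→d11:-→d12:-→d13:-→d14:-→d15:-→d16:-→d17:-→d18:-→d19:-→d20:H4→d21:-→d22:-→d23:-→d24:H3  best=H3
  - 13.175.192.0/20 clear@20
  ? 98.54.58.151  path d0:-→d1:-  best=no-route
  ? 49.198.154.112  path d0:-→d1:-→d2:-→d3:-→d4:-→d5:-→d6:-→d7:-→d8:-→d9:-→d10:-→d11:-→d12:-→d13:-→d14:-→d15:-→d16:-→d17:-→d18:-→d19:-→d20:H4→d21:-→d22:-→d23:-→d24:H3  best=H3
  + 0.0.0.0/3 (H1) depth=3
  ? 49.198.144.2  path d0:-→d1:-→d2:-→d3:-→d4:-→d5:-→d6:-→d7:-→d8:-→d9:-→d10:-→d11:-→d12:-→d13:-→d14:-→d15:-→d16:-→d17:-→d18:-→d19:-→d20:H4  best=H4
  + 13.175.197.0/24 (H0) depth=24
  - 49.198.154.0/24 clear@24

== LOOKUPS ==
["H3","no-route","H3","H4"]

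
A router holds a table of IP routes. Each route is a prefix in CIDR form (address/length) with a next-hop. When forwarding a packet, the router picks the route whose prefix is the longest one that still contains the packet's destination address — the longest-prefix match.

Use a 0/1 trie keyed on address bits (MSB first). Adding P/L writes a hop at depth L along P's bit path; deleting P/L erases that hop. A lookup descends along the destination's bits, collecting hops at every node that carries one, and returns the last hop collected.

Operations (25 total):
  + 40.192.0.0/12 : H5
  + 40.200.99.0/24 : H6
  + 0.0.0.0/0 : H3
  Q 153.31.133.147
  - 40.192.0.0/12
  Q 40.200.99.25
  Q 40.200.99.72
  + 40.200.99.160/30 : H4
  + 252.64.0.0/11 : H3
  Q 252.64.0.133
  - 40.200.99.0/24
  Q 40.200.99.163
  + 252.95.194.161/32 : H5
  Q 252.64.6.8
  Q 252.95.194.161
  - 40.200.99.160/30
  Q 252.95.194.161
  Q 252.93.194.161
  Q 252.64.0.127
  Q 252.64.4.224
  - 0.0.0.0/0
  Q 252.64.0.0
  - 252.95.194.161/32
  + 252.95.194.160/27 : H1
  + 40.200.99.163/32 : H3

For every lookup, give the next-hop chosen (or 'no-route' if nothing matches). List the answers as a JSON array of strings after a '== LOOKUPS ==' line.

Process each operation:
  add 40.192.0.0/12 -> H5 at depth 12
  add 40.200.99.0/24 -> H6 at depth 24
  add 0.0.0.0/0 -> H3 at depth 0
  Q 153.31.133.147: descend ε ; hops seen [H3] ; pick H3
  del 40.192.0.0/12 (clear depth 12)
  Q 40.200.99.25: descend 001010001100100001100011 ; hops seen [H3,H6] ; pick H6
  Q 40.200.99.72: descend 001010001100100001100011 ; hops seen [H3,H6] ; pick H6
  add 40.200.99.160/30 -> H4 at depth 30
  add 252.64.0.0/11 -> H3 at depth 11
  Q 252.64.0.133: descend 11111100010 ; hops seen [H3,H3] ; pick H3
  del 40.200.99.0/24 (clear depth 24)
  Q 40.200.99.163: descend 001010001100100001100011101000 ; hops seen [H3,H4] ; pick H4
  add 252.95.194.161/32 -> H5 at depth 32
  Q 252.64.6.8: descend 11111100010 ; hops seen [H3,H3] ; pick H3
  Q 252.95.194.161: descend 11111100010111111100001010100001 ; hops seen [H3,H3,H5] ; pick H5
  del 40.200.99.160/30 (clear depth 30)
  Q 252.95.194.161: descend 11111100010111111100001010100001 ; hops seen [H3,H3,H5] ; pick H5
  Q 252.93.194.161: descend 11111100010111 ; hops seen [H3,H3] ; pick H3
  Q 252.64.0.127: descend 11111100010 ; hops seen [H3,H3] ; pick H3
  Q 252.64.4.224: descend 11111100010 ; hops seen [H3,H3] ; pick H3
  del 0.0.0.0/0 (clear depth 0)
  Q 252.64.0.0: descend 11111100010 ; hops seen [H3] ; pick H3
  del 252.95.194.161/32 (clear depth 32)
  add 252.95.194.160/27 -> H1 at depth 27
  add 40.200.99.163/32 -> H3 at depth 32

== LOOKUPS ==
["H3","H6","H6","H3","H4","H3","H5","H5","H3","H3","H3","H3"]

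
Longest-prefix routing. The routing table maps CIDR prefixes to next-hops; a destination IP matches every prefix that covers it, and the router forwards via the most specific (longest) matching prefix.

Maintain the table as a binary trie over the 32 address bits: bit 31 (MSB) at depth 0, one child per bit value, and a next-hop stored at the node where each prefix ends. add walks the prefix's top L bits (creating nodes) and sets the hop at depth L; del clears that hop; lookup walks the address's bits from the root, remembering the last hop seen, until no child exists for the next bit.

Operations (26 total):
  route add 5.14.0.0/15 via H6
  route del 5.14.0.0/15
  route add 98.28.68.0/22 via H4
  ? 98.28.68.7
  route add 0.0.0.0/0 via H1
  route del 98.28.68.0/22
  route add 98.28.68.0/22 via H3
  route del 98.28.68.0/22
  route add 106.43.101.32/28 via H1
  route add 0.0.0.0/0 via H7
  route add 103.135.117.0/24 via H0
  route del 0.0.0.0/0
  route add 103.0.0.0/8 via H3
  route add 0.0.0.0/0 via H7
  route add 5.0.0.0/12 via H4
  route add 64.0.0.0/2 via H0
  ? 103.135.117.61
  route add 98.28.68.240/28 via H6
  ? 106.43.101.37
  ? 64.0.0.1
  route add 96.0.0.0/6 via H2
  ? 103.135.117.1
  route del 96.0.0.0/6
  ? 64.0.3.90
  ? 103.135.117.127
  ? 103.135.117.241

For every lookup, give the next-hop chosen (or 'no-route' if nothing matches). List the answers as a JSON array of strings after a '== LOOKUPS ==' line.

Process each operation:
  + 5.14.0.0/15 (H6) depth=15
  - 5.14.0.0/15 clear@15
  + 98.28.68.0/22 (H4) depth=22
  lookup 98.28.68.7: bits 0110001000011100010001 walk d0:-→d1:-→d2:-→d3:-→d4:-→d5:-→d6:-→d7:-→d8:-→d9:-→d10:-→d11:-→d12:-→d13:-→d14:-→d15:-→d16:-→d17:-→d18:-→d19:-→d20:-→d21:-→d22:H4 -> H4
  + 0.0.0.0/0 (H1) depth=0
  - 98.28.68.0/22 clear@22
  + 98.28.68.0/22 (H3) depth=22
  - 98.28.68.0/22 clear@22
  + 106.43.101.32/28 (H1) depth=28
  + 0.0.0.0/0 (H7) depth=0
  + 103.135.117.0/24 (H0) depth=24
  - 0.0.0.0/0 clear@0
  + 103.0.0.0/8 (H3) depth=8
  + 0.0.0.0/0 (H7) depth=0
  + 5.0.0.0/12 (H4) depth=12
  + 64.0.0.0/2 (H0) depth=2
  lookup 103.135.117.61: bits 011001111000011101110101 walk d0:H7→d1:-→d2:H0→d3:-→d4:-→d5:-→d6:-→d7:-→d8:H3→d9:-→d10:-→d11:-→d12:-→d13:-→d14:-→d15:-→d16:-→d17:-→d18:-→d19:-→d20:-→d21:-→d22:-→d23:-→d24:H0 -> H0
  + 98.28.68.240/28 (H6) depth=28
  lookup 106.43.101.37: bits 0110101000101011011001010010 walk d0:H7→d1:-→d2:H0→d3:-→d4:-→d5:-→d6:-→d7:-→d8:-→d9:-→d10:-→d11:-→d12:-→d13:-→d14:-→d15:-→d16:-→d17:-→d18:-→d19:-→d20:-→d21:-→d22:-→d23:-→d24:-→d25:-→d26:-→d27:-→d28:H1 -> H1
  lookup 64.0.0.1: bits 01 walk d0:H7→d1:-→d2:H0 -> H0
  + 96.0.0.0/6 (H2) depth=6
  lookup 103.135.117.1: bits 011001111000011101110101 walk d0:H7→d1:-→d2:H0→d3:-→d4:-→d5:-→d6:-→d7:-→d8:H3→d9:-→d10:-→d11:-→d12:-→d13:-→d14:-→d15:-→d16:-→d17:-→d18:-→d19:-→d20:-→d21:-→d22:-→d23:-→d24:H0 -> H0
  - 96.0.0.0/6 clear@6
  lookup 64.0.3.90: bits 01 walk d0:H7→d1:-→d2:H0 -> H0
  lookup 103.135.117.127: bits 011001111000011101110101 walk d0:H7→d1:-→d2:H0→d3:-→d4:-→d5:-→d6:-→d7:-→d8:H3→d9:-→d10:-→d11:-→d12:-→d13:-→d14:-→d15:-→d16:-→d17:-→d18:-→d19:-→d20:-→d21:-→d22:-→d23:-→d24:H0 -> H0
  lookup 103.135.117.241: bits 011001111000011101110101 walk d0:H7→d1:-→d2:H0→d3:-→d4:-→d5:-→d6:-→d7:-→d8:H3→d9:-→d10:-→d11:-→d12:-→d13:-→d14:-→d15:-→d16:-→d17:-→d18:-→d19:-→d20:-→d21:-→d22:-→d23:-→d24:H0 -> H0

== LOOKUPS ==
["H4","H0","H1","H0","H0","H0","H0","H0"]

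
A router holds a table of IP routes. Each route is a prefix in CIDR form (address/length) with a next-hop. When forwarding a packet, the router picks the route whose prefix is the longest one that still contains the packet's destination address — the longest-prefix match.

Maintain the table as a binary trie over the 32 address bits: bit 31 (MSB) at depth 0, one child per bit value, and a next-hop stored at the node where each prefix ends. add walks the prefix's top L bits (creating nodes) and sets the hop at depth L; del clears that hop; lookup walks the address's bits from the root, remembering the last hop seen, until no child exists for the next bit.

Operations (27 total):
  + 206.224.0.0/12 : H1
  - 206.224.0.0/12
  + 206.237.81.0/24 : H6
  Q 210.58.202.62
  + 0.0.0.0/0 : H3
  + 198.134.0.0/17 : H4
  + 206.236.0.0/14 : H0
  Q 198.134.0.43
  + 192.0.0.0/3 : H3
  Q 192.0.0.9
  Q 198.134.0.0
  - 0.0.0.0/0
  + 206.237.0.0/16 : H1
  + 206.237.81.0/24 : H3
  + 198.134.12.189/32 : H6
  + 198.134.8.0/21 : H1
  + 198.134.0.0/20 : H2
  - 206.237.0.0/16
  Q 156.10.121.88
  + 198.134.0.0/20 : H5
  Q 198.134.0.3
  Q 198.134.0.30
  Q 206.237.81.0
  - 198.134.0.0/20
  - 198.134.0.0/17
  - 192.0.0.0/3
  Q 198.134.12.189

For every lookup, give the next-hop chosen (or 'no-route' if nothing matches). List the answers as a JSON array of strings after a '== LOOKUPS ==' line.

Trace:
  add 206.224.0.0/12 -> H1 at depth 12
  - 206.224.0.0/12 clear@12
  add 206.237.81.0/24 -> H6 at depth 24
  lookup 210.58.202.62: bits 110 walk d0:-→d1:-→d2:-→d3:- -> no-route
  add 0.0.0.0/0 -> H3 at depth 0
  add 198.134.0.0/17 -> H4 at depth 17
  add 206.236.0.0/14 -> H0 at depth 14
  lookup 198.134.0.43: bits 11000110100001100 walk d0:H3→d1:-→d2:-→d3:-→d4:-→d5:-→d6:-→d7:-→d8:-→d9:-→d10:-→d11:-→d12:-→d13:-→d14:-→d15:-→d16:-→d17:H4 -> H4
  add 192.0.0.0/3 -> H3 at depth 3
  lookup 192.0.0.9: bits 11000 walk d0:H3→d1:-→d2:-→d3:H3→d4:-→d5:- -> H3
  lookup 198.134.0.0: bits 11000110100001100 walk d0:H3→d1:-→d2:-→d3:H3→d4:-→d5:-→d6:-→d7:-→d8:-→d9:-→d10:-→d11:-→d12:-→d13:-→d14:-→d15:-→d16:-→d17:H4 -> H4
  - 0.0.0.0/0 clear@0
  add 206.237.0.0/16 -> H1 at depth 16
  add 206.237.81.0/24 -> H3 at depth 24
  add 198.134.12.189/32 -> H6 at depth 32
  add 198.134.8.0/21 -> H1 at depth 21
  add 198.134.0.0/20 -> H2 at depth 20
  - 206.237.0.0/16 clear@16
  lookup 156.10.121.88: bits 1 walk d0:-→d1:- -> no-route
  add 198.134.0.0/20 -> H5 at depth 20
  lookup 198.134.0.3: bits 11000110100001100000 walk d0:-→d1:-→d2:-→d3:H3→d4:-→d5:-→d6:-→d7:-→d8:-→d9:-→d10:-→d11:-→d12:-→d13:-→d14:-→d15:-→d16:-→d17:H4→d18:-→d19:-→d20:H5 -> H5
  lookup 198.134.0.30: bits 11000110100001100000 walk d0:-→d1:-→d2:-→d3:H3→d4:-→d5:-→d6:-→d7:-→d8:-→d9:-→d10:-→d11:-→d12:-→d13:-→d14:-→d15:-→d16:-→d17:H4→d18:-→d19:-→d20:H5 -> H5
  lookup 206.237.81.0: bits 110011101110110101010001 walk d0:-→d1:-→d2:-→d3:H3→d4:-→d5:-→d6:-→d7:-→d8:-→d9:-→d10:-→d11:-→d12:-→d13:-→d14:H0→d15:-→d16:-→d17:-→d18:-→d19:-→d20:-→d21:-→d22:-→d23:-→d24:H3 -> H3
  - 198.134.0.0/20 clear@20
  - 198.134.0.0/17 clear@17
  - 192.0.0.0/3 clear@3
  lookup 198.134.12.189: bits 11000110100001100000110010111101 walk d0:-→d1:-→d2:-→d3:-→d4:-→d5:-→d6:-→d7:-→d8:-→d9:-→d10:-→d11:-→d12:-→d13:-→d14:-→d15:-→d16:-→d17:-→d18:-→d19:-→d20:-→d21:H1→d22:-→d23:-→d24:-→d25:-→d26:-→d27:-→d28:-→d29:-→d30:-→d31:-→d32:H6 -> H6

== LOOKUPS ==
["no-route","H4","H3","H4","no-route","H5","H5","H3","H6"]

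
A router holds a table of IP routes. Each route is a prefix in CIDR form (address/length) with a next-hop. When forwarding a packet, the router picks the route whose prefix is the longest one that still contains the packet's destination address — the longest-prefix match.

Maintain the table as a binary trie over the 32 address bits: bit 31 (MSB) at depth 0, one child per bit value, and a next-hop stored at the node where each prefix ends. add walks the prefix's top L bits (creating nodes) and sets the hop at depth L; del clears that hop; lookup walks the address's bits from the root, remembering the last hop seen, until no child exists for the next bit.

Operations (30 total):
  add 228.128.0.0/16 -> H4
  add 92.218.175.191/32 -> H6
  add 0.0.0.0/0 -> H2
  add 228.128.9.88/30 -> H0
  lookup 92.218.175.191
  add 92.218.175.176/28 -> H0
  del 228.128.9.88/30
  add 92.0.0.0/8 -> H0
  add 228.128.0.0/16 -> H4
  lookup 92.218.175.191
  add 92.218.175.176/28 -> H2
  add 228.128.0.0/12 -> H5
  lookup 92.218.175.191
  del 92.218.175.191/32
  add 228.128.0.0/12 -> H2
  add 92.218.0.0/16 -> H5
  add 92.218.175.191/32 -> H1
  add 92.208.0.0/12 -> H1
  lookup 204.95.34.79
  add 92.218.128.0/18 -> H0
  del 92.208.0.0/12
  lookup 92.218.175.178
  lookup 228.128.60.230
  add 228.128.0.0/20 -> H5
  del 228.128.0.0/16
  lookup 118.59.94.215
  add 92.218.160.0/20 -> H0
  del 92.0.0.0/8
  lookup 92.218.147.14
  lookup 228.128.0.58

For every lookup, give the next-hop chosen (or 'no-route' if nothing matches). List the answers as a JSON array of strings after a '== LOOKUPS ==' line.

Apply in order:
  + 228.128.0.0/16 (H4) depth=16
  + 92.218.175.191/32 (H6) depth=32
  + 0.0.0.0/0 (H2) depth=0
  + 228.128.9.88/30 (H0) depth=30
  Q 92.218.175.191: descend 01011100110110101010111110111111 ; hops seen [H2,H6] ; pick H6
  + 92.218.175.176/28 (H0) depth=28
  - 228.128.9.88/30 clear@30
  + 92.0.0.0/8 (H0) depth=8
  + 228.128.0.0/16 (H4) depth=16
  Q 92.218.175.191: descend 01011100110110101010111110111111 ; hops seen [H2,H0,H0,H6] ; pick H6
  + 92.218.175.176/28 (H2) depth=28
  + 228.128.0.0/12 (H5) depth=12
  Q 92.218.175.191: descend 01011100110110101010111110111111 ; hops seen [H2,H0,H2,H6] ; pick H6
  - 92.218.175.191/32 clear@32
  + 228.128.0.0/12 (H2) depth=12
  + 92.218.0.0/16 (H5) depth=16
  + 92.218.175.191/32 (H1) depth=32
  + 92.208.0.0/12 (H1) depth=12
  Q 204.95.34.79: descend 11 ; hops seen [H2] ; pick H2
  + 92.218.128.0/18 (H0) depth=18
  - 92.208.0.0/12 clear@12
  Q 92.218.175.178: descend 0101110011011010101011111011 ; hops seen [H2,H0,H5,H0,H2] ; pick H2
  Q 228.128.60.230: descend 111001001000000000 ; hops seen [H2,H2,H4] ; pick H4
  + 228.128.0.0/20 (H5) depth=20
  - 228.128.0.0/16 clear@16
  Q 118.59.94.215: descend 01 ; hops seen [H2] ; pick H2
  + 92.218.160.0/20 (H0) depth=20
  - 92.0.0.0/8 clear@8
  Q 92.218.147.14: descend 010111001101101010 ; hops seen [H2,H5,H0] ; pick H0
  Q 228.128.0.58: descend 11100100100000000000 ; hops seen [H2,H2,H5] ; pick H5

== LOOKUPS ==
["H6","H6","H6","H2","H2","H4","H2","H0","H5"]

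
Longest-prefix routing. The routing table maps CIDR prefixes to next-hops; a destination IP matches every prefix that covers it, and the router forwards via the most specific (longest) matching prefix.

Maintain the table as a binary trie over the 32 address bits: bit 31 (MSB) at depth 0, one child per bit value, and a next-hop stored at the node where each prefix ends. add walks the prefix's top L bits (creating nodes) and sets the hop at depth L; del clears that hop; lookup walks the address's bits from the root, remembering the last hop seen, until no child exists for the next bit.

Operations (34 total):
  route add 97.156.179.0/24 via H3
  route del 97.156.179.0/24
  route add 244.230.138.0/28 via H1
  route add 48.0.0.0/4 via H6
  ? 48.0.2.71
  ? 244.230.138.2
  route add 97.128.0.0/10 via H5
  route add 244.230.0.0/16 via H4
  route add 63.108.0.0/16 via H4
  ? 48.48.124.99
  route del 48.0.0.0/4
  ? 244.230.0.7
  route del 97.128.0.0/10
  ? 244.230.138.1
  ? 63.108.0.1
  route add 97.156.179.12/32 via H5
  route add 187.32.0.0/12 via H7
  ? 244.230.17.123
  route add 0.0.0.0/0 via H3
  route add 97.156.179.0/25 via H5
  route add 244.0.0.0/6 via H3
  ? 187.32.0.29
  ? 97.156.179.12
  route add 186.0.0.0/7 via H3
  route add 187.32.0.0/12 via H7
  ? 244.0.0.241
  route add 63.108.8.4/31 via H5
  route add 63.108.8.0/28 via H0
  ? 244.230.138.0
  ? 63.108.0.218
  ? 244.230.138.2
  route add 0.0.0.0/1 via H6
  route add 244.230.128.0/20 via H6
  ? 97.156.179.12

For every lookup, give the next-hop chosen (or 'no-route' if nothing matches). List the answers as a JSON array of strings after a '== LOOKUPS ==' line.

Apply in order:
  + 97.156.179.0/24 (H3) depth=24
  - 97.156.179.0/24 clear@24
  + 244.230.138.0/28 (H1) depth=28
  + 48.0.0.0/4 (H6) depth=4
  Q 48.0.2.71: descend 0011 ; hops seen [H6] ; pick H6
  Q 244.230.138.2: descend 1111010011100110100010100000 ; hops seen [H1] ; pick H1
  + 97.128.0.0/10 (H5) depth=10
  + 244.230.0.0/16 (H4) depth=16
  + 63.108.0.0/16 (H4) depth=16
  Q 48.48.124.99: descend 0011 ; hops seen [H6] ; pick H6
  - 48.0.0.0/4 clear@4
  Q 244.230.0.7: descend 1111010011100110 ; hops seen [H4] ; pick H4
  - 97.128.0.0/10 clear@10
  Q 244.230.138.1: descend 1111010011100110100010100000 ; hops seen [H4,H1] ; pick H1
  Q 63.108.0.1: descend 0011111101101100 ; hops seen [H4] ; pick H4
  + 97.156.179.12/32 (H5) depth=32
  + 187.32.0.0/12 (H7) depth=12
  Q 244.230.17.123: descend 1111010011100110 ; hops seen [H4] ; pick H4
  + 0.0.0.0/0 (H3) depth=0
  + 97.156.179.0/25 (H5) depth=25
  + 244.0.0.0/6 (H3) depth=6
  Q 187.32.0.29: descend 101110110010 ; hops seen [H3,H7] ; pick H7
  Q 97.156.179.12: descend 01100001100111001011001100001100 ; hops seen [H3,H5,H5] ; pick H5
  + 186.0.0.0/7 (H3) depth=7
  + 187.32.0.0/12 (H7) depth=12
  Q 244.0.0.241: descend 11110100 ; hops seen [H3,H3] ; pick H3
  + 63.108.8.4/31 (H5) depth=31
  + 63.108.8.0/28 (H0) depth=28
  Q 244.230.138.0: descend 1111010011100110100010100000 ; hops seen [H3,H3,H4,H1] ; pick H1
  Q 63.108.0.218: descend 00111111011011000000 ; hops seen [H3,H4] ; pick H4
  Q 244.230.138.2: descend 1111010011100110100010100000 ; hops seen [H3,H3,H4,H1] ; pick H1
  + 0.0.0.0/1 (H6) depth=1
  + 244.230.128.0/20 (H6) depth=20
  Q 97.156.179.12: descend 01100001100111001011001100001100 ; hops seen [H3,H6,H5,H5] ; pick H5

== LOOKUPS ==
["H6","H1","H6","H4","H1","H4","H4","H7","H5","H3","H1","H4","H1","H5"]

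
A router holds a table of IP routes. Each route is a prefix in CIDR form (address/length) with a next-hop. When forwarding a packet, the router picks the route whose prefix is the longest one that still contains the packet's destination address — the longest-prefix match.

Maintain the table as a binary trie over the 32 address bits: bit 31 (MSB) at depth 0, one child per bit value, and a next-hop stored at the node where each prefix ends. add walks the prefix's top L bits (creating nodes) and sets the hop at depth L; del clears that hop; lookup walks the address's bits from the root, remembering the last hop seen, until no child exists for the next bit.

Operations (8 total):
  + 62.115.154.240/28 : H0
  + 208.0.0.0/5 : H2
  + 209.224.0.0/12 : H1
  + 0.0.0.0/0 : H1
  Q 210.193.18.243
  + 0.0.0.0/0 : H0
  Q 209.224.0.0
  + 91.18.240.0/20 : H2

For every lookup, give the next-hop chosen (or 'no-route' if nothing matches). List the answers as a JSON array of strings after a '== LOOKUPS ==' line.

Trace:
  + 62.115.154.240/28 (H0) depth=28
  + 208.0.0.0/5 (H2) depth=5
  + 209.224.0.0/12 (H1) depth=12
  + 0.0.0.0/0 (H1) depth=0
  Q 210.193.18.243: descend 110100 ; hops seen [H1,H2] ; pick H2
  + 0.0.0.0/0 (H0) depth=0
  Q 209.224.0.0: descend 110100011110 ; hops seen [H0,H2,H1] ; pick H1
  + 91.18.240.0/20 (H2) depth=20

== LOOKUPS ==
["H2","H1"]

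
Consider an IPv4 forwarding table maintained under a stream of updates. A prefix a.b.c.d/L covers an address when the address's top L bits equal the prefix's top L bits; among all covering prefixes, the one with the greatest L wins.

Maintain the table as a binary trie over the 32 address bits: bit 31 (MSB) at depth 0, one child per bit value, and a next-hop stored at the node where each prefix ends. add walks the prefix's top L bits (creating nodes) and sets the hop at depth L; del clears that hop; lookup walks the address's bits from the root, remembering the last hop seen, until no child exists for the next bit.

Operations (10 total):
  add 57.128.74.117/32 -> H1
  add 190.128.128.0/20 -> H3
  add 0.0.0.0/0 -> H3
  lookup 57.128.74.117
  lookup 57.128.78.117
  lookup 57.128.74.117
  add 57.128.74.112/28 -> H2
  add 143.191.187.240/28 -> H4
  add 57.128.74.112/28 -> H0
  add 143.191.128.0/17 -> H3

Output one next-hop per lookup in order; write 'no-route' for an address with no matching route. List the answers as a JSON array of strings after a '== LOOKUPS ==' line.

Trace:
  + 57.128.74.117/32 (H1) depth=32
  + 190.128.128.0/20 (H3) depth=20
  + 0.0.0.0/0 (H3) depth=0
  ? 57.128.74.117  path d0:H3→d1:-→d2:-→d3:-→d4:-→d5:-→d6:-→d7:-→d8:-→d9:-→d10:-→d11:-→d12:-→d13:-→d14:-→d15:-→d16:-→d17:-→d18:-→d19:-→d20:-→d21:-→d22:-→d23:-→d24:-→d25:-→d26:-→d27:-→d28:-→d29:-→d30:-→d31:-→d32:H1  best=H1
  ? 57.128.78.117  path d0:H3→d1:-→d2:-→d3:-→d4:-→d5:-→d6:-→d7:-→d8:-→d9:-→d10:-→d11:-→d12:-→d13:-→d14:-→d15:-→d16:-→d17:-→d18:-→d19:-→d20:-→d21:-  best=H3
  ? 57.128.74.117  path d0:H3→d1:-→d2:-→d3:-→d4:-→d5:-→d6:-→d7:-→d8:-→d9:-→d10:-→d11:-→d12:-→d13:-→d14:-→d15:-→d16:-→d17:-→d18:-→d19:-→d20:-→d21:-→d22:-→d23:-→d24:-→d25:-→d26:-→d27:-→d28:-→d29:-→d30:-→d31:-→d32:H1  best=H1
  + 57.128.74.112/28 (H2) depth=28
  + 143.191.187.240/28 (H4) depth=28
  + 57.128.74.112/28 (H0) depth=28
  + 143.191.128.0/17 (H3) depth=17

== LOOKUPS ==
["H1","H3","H1"]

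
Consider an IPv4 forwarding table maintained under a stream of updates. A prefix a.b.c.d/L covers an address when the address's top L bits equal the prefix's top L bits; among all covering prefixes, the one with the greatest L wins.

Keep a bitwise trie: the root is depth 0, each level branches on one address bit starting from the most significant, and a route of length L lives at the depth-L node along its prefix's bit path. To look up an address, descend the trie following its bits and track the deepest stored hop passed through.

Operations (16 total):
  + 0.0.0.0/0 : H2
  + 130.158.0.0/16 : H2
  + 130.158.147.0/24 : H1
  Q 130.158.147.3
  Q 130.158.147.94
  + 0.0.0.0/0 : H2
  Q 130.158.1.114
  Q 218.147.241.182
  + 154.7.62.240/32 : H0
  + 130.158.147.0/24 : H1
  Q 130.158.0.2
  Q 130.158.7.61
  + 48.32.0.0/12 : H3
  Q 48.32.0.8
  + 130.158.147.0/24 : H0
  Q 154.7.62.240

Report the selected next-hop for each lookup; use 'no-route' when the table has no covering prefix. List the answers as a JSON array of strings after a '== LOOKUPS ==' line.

Process each operation:
  add 0.0.0.0/0 -> H2 at depth 0
  add 130.158.0.0/16 -> H2 at depth 16
  add 130.158.147.0/24 -> H1 at depth 24
  Q 130.158.147.3: descend 100000101001111010010011 ; hops seen [H2,H2,H1] ; pick H1
  Q 130.158.147.94: descend 100000101001111010010011 ; hops seen [H2,H2,H1] ; pick H1
  add 0.0.0.0/0 -> H2 at depth 0
  Q 130.158.1.114: descend 1000001010011110 ; hops seen [H2,H2] ; pick H2
  Q 218.147.241.182: descend 1 ; hops seen [H2] ; pick H2
  add 154.7.62.240/32 -> H0 at depth 32
  add 130.158.147.0/24 -> H1 at depth 24
  Q 130.158.0.2: descend 1000001010011110 ; hops seen [H2,H2] ; pick H2
  Q 130.158.7.61: descend 1000001010011110 ; hops seen [H2,H2] ; pick H2
  add 48.32.0.0/12 -> H3 at depth 12
  Q 48.32.0.8: descend 001100000010 ; hops seen [H2,H3] ; pick H3
  add 130.158.147.0/24 -> H0 at depth 24
  Q 154.7.62.240: descend 10011010000001110011111011110000 ; hops seen [H2,H0] ; pick H0

== LOOKUPS ==
["H1","H1","H2","H2","H2","H2","H3","H0"]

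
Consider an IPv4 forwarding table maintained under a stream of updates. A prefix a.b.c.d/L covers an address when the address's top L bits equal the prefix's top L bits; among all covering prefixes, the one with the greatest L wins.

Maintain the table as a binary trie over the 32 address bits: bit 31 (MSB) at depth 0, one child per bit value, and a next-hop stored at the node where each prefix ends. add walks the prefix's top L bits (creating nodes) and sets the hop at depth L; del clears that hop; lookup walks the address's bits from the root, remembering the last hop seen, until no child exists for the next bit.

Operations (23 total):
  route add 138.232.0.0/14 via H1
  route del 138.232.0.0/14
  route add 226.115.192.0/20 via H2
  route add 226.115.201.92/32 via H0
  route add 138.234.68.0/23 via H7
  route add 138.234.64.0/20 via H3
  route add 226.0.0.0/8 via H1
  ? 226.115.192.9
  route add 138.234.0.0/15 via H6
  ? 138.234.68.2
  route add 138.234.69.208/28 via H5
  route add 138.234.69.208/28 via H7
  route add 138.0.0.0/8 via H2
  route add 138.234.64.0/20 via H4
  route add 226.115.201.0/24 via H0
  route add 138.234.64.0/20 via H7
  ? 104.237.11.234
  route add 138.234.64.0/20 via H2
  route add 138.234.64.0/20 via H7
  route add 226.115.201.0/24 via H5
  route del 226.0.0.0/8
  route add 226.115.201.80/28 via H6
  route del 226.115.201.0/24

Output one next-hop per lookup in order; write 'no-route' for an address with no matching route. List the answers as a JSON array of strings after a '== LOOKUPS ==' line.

Process each operation:
  + 138.232.0.0/14 (H1) depth=14
  del 138.232.0.0/14 (clear depth 14)
  + 226.115.192.0/20 (H2) depth=20
  + 226.115.201.92/32 (H0) depth=32
  + 138.234.68.0/23 (H7) depth=23
  + 138.234.64.0/20 (H3) depth=20
  + 226.0.0.0/8 (H1) depth=8
  lookup 226.115.192.9: bits 11100010011100111100 walk d0:-→d1:-→d2:-→d3:-→d4:-→d5:-→d6:-→d7:-→d8:H1→d9:-→d10:-→d11:-→d12:-→d13:-→d14:-→d15:-→d16:-→d17:-→d18:-→d19:-→d20:H2 -> H2
  + 138.234.0.0/15 (H6) depth=15
  lookup 138.234.68.2: bits 10001010111010100100010 walk d0:-→d1:-→d2:-→d3:-→d4:-→d5:-→d6:-→d7:-→d8:-→d9:-→d10:-→d11:-→d12:-→d13:-→d14:-→d15:H6→d16:-→d17:-→d18:-→d19:-→d20:H3→d21:-→d22:-→d23:H7 -> H7
  + 138.234.69.208/28 (H5) depth=28
  + 138.234.69.208/28 (H7) depth=28
  + 138.0.0.0/8 (H2) depth=8
  + 138.234.64.0/20 (H4) depth=20
  + 226.115.201.0/24 (H0) depth=24
  + 138.234.64.0/20 (H7) depth=20
  lookup 104.237.11.234: bits ε walk d0:- -> no-route
  + 138.234.64.0/20 (H2) depth=20
  + 138.234.64.0/20 (H7) depth=20
  + 226.115.201.0/24 (H5) depth=24
  del 226.0.0.0/8 (clear depth 8)
  + 226.115.201.80/28 (H6) depth=28
  del 226.115.201.0/24 (clear depth 24)

== LOOKUPS ==
["H2","H7","no-route"]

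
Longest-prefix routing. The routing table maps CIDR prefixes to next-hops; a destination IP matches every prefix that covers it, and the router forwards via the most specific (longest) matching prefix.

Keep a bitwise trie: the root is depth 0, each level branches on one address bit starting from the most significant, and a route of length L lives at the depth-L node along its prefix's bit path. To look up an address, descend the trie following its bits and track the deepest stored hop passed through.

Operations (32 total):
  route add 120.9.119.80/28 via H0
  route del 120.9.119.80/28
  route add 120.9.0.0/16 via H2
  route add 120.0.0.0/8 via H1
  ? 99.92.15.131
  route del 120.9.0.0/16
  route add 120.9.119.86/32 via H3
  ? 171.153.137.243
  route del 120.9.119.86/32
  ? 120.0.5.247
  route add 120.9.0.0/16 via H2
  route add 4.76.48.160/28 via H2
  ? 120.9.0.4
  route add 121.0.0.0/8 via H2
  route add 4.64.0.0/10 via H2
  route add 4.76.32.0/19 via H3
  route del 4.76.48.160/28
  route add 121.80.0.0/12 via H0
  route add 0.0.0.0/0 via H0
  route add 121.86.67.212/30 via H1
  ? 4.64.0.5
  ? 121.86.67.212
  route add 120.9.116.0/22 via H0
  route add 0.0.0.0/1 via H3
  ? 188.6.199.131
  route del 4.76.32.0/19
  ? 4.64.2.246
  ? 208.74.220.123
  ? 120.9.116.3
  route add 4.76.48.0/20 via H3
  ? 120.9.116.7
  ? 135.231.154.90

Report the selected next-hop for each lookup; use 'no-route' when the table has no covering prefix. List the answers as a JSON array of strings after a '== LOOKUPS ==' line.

Process each operation:
  + 120.9.119.80/28 (H0) depth=28
  del 120.9.119.80/28 (clear depth 28)
  + 120.9.0.0/16 (H2) depth=16
  + 120.0.0.0/8 (H1) depth=8
  ? 99.92.15.131  path d0:-→d1:-→d2:-→d3:-  best=no-route
  del 120.9.0.0/16 (clear depth 16)
  + 120.9.119.86/32 (H3) depth=32
  ? 171.153.137.243  path d0:-  best=no-route
  del 120.9.119.86/32 (clear depth 32)
  ? 120.0.5.247  path d0:-→d1:-→d2:-→d3:-→d4:-→d5:-→d6:-→d7:-→d8:H1→d9:-→d10:-→d11:-→d12:-  best=H1
  + 120.9.0.0/16 (H2) depth=16
  + 4.76.48.160/28 (H2) depth=28
  ? 120.9.0.4  path d0:-→d1:-→d2:-→d3:-→d4:-→d5:-→d6:-→d7:-→d8:H1→d9:-→d10:-→d11:-→d12:-→d13:-→d14:-→d15:-→d16:H2→d17:-  best=H2
  + 121.0.0.0/8 (H2) depth=8
  + 4.64.0.0/10 (H2) depth=10
  + 4.76.32.0/19 (H3) depth=19
  del 4.76.48.160/28 (clear depth 28)
  + 121.80.0.0/12 (H0) depth=12
  + 0.0.0.0/0 (H0) depth=0
  + 121.86.67.212/30 (H1) depth=30
  ? 4.64.0.5  path d0:H0→d1:-→d2:-→d3:-→d4:-→d5:-→d6:-→d7:-→d8:-→d9:-→d10:H2→d11:-→d12:-  best=H2
  ? 121.86.67.212  path d0:H0→d1:-→d2:-→d3:-→d4:-→d5:-→d6:-→d7:-→d8:H2→d9:-→d10:-→d11:-→d12:H0→d13:-→d14:-→d15:-→d16:-→d17:-→d18:-→d19:-→d20:-→d21:-→d22:-→d23:-→d24:-→d25:-→d26:-→d27:-→d28:-→d29:-→d30:H1  best=H1
  + 120.9.116.0/22 (H0) depth=22
  + 0.0.0.0/1 (H3) depth=1
  ? 188.6.199.131  path d0:H0  best=H0
  del 4.76.32.0/19 (clear depth 19)
  ? 4.64.2.246  path d0:H0→d1:H3→d2:-→d3:-→d4:-→d5:-→d6:-→d7:-→d8:-→d9:-→d10:H2→d11:-→d12:-  best=H2
  ? 208.74.220.123  path d0:H0  best=H0
  ? 120.9.116.3  path d0:H0→d1:H3→d2:-→d3:-→d4:-→d5:-→d6:-→d7:-→d8:H1→d9:-→d10:-→d11:-→d12:-→d13:-→d14:-→d15:-→d16:H2→d17:-→d18:-→d19:-→d20:-→d21:-→d22:H0  best=H0
  + 4.76.48.0/20 (H3) depth=20
  ? 120.9.116.7  path d0:H0→d1:H3→d2:-→d3:-→d4:-→d5:-→d6:-→d7:-→d8:H1→d9:-→d10:-→d11:-→d12:-→d13:-→d14:-→d15:-→d16:H2→d17:-→d18:-→d19:-→d20:-→d21:-→d22:H0  best=H0
  ? 135.231.154.90  path d0:H0  best=H0

== LOOKUPS ==
["no-route","no-route","H1","H2","H2","H1","H0","H2","H0","H0","H0","H0"]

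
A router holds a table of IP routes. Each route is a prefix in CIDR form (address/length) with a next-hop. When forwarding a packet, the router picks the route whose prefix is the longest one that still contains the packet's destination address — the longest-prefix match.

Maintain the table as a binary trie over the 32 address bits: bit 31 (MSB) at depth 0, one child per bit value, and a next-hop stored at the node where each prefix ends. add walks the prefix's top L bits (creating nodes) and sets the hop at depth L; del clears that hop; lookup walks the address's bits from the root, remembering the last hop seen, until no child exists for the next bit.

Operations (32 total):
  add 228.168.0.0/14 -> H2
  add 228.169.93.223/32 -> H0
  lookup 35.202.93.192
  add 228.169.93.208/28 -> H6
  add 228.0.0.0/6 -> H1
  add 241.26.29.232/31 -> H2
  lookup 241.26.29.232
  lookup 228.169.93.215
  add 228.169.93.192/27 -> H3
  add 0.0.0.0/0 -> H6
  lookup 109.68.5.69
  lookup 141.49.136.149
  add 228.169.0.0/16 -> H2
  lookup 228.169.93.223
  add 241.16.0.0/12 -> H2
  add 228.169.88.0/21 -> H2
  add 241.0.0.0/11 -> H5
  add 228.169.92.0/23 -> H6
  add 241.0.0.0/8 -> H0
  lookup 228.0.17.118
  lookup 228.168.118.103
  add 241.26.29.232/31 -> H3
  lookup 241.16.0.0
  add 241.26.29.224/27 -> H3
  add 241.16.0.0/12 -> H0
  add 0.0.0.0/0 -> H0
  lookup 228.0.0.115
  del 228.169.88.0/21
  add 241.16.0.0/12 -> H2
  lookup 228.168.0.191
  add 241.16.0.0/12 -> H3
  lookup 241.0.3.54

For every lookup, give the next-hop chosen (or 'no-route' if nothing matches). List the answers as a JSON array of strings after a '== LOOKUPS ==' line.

Process each operation:
  add 228.168.0.0/14 -> H2 at depth 14
  add 228.169.93.223/32 -> H0 at depth 32
  Q 35.202.93.192: descend ε ; hops seen [∅] ; pick no-route
  add 228.169.93.208/28 -> H6 at depth 28
  add 228.0.0.0/6 -> H1 at depth 6
  add 241.26.29.232/31 -> H2 at depth 31
  Q 241.26.29.232: descend 1111000100011010000111011110100 ; hops seen [H2] ; pick H2
  Q 228.169.93.215: descend 1110010010101001010111011101 ; hops seen [H1,H2,H6] ; pick H6
  add 228.169.93.192/27 -> H3 at depth 27
  add 0.0.0.0/0 -> H6 at depth 0
  Q 109.68.5.69: descend ε ; hops seen [H6] ; pick H6
  Q 141.49.136.149: descend 1 ; hops seen [H6] ; pick H6
  add 228.169.0.0/16 -> H2 at depth 16
  Q 228.169.93.223: descend 11100100101010010101110111011111 ; hops seen [H6,H1,H2,H2,H3,H6,H0] ; pick H0
  add 241.16.0.0/12 -> H2 at depth 12
  add 228.169.88.0/21 -> H2 at depth 21
  add 241.0.0.0/11 -> H5 at depth 11
  add 228.169.92.0/23 -> H6 at depth 23
  add 241.0.0.0/8 -> H0 at depth 8
  Q 228.0.17.118: descend 11100100 ; hops seen [H6,H1] ; pick H1
  Q 228.168.118.103: descend 111001001010100 ; hops seen [H6,H1,H2] ; pick H2
  add 241.26.29.232/31 -> H3 at depth 31
  Q 241.16.0.0: descend 111100010001 ; hops seen [H6,H0,H5,H2] ; pick H2
  add 241.26.29.224/27 -> H3 at depth 27
  add 241.16.0.0/12 -> H0 at depth 12
  add 0.0.0.0/0 -> H0 at depth 0
  Q 228.0.0.115: descend 11100100 ; hops seen [H0,H1] ; pick H1
  - 228.169.88.0/21 clear@21
  add 241.16.0.0/12 -> H2 at depth 12
  Q 228.168.0.191: descend 111001001010100 ; hops seen [H0,H1,H2] ; pick H2
  add 241.16.0.0/12 -> H3 at depth 12
  Q 241.0.3.54: descend 11110001000 ; hops seen [H0,H0,H5] ; pick H5

== LOOKUPS ==
["no-route","H2","H6","H6","H6","H0","H1","H2","H2","H1","H2","H5"]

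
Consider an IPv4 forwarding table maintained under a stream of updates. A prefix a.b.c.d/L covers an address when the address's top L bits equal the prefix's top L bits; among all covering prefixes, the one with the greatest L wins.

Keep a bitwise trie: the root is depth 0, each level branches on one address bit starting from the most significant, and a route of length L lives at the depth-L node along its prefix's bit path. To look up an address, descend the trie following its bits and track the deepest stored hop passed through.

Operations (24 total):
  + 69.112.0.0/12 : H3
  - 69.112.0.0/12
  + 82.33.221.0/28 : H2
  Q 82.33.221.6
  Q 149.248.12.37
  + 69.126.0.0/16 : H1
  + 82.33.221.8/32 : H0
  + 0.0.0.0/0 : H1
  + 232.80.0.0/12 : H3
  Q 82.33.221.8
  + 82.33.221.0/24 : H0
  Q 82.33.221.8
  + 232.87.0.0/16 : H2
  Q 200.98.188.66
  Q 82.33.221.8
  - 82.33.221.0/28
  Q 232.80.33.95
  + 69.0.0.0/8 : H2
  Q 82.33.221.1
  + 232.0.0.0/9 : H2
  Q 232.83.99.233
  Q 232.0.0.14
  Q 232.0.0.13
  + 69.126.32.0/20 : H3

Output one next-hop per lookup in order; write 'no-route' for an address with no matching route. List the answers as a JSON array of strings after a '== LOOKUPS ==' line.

Trace:
  + 69.112.0.0/12 (H3) depth=12
  del 69.112.0.0/12 (clear depth 12)
  + 82.33.221.0/28 (H2) depth=28
  ? 82.33.221.6  path d0:-→d1:-→d2:-→d3:-→d4:-→d5:-→d6:-→d7:-→d8:-→d9:-→d10:-→d11:-→d12:-→d13:-→d14:-→d15:-→d16:-→d17:-→d18:-→d19:-→d20:-→d21:-→d22:-→d23:-→d24:-→d25:-→d26:-→d27:-→d28:H2  best=H2
  ? 149.248.12.37  path d0:-  best=no-route
  + 69.126.0.0/16 (H1) depth=16
  + 82.33.221.8/32 (H0) depth=32
  + 0.0.0.0/0 (H1) depth=0
  + 232.80.0.0/12 (H3) depth=12
  ? 82.33.221.8  path d0:H1→d1:-→d2:-→d3:-→d4:-→d5:-→d6:-→d7:-→d8:-→d9:-→d10:-→d11:-→d12:-→d13:-→d14:-→d15:-→d16:-→d17:-→d18:-→d19:-→d20:-→d21:-→d22:-→d23:-→d24:-→d25:-→d26:-→d27:-→d28:H2→d29:-→d30:-→d31:-→d32:H0  best=H0
  + 82.33.221.0/24 (H0) depth=24
  ? 82.33.221.8  path d0:H1→d1:-→d2:-→d3:-→d4:-→d5:-→d6:-→d7:-→d8:-→d9:-→d10:-→d11:-→d12:-→d13:-→d14:-→d15:-→d16:-→d17:-→d18:-→d19:-→d20:-→d21:-→d22:-→d23:-→d24:H0→d25:-→d26:-→d27:-→d28:H2→d29:-→d30:-→d31:-→d32:H0  best=H0
  + 232.87.0.0/16 (H2) depth=16
  ? 200.98.188.66  path d0:H1→d1:-→d2:-  best=H1
  ? 82.33.221.8  path d0:H1→d1:-→d2:-→d3:-→d4:-→d5:-→d6:-→d7:-→d8:-→d9:-→d10:-→d11:-→d12:-→d13:-→d14:-→d15:-→d16:-→d17:-→d18:-→d19:-→d20:-→d21:-→d22:-→d23:-→d24:H0→d25:-→d26:-→d27:-→d28:H2→d29:-→d30:-→d31:-→d32:H0  best=H0
  del 82.33.221.0/28 (clear depth 28)
  ? 232.80.33.95  path d0:H1→d1:-→d2:-→d3:-→d4:-→d5:-→d6:-→d7:-→d8:-→d9:-→d10:-→d11:-→d12:H3→d13:-  best=H3
  + 69.0.0.0/8 (H2) depth=8
  ? 82.33.221.1  path d0:H1→d1:-→d2:-→d3:-→d4:-→d5:-→d6:-→d7:-→d8:-→d9:-→d10:-→d11:-→d12:-→d13:-→d14:-→d15:-→d16:-→d17:-→d18:-→d19:-→d20:-→d21:-→d22:-→d23:-→d24:H0→d25:-→d26:-→d27:-→d28:-  best=H0
  + 232.0.0.0/9 (H2) depth=9
  ? 232.83.99.233  path d0:H1→d1:-→d2:-→d3:-→d4:-→d5:-→d6:-→d7:-→d8:-→d9:H2→d10:-→d11:-→d12:H3→d13:-  best=H3
  ? 232.0.0.14  path d0:H1→d1:-→d2:-→d3:-→d4:-→d5:-→d6:-→d7:-→d8:-→d9:H2  best=H2
  ? 232.0.0.13  path d0:H1→d1:-→d2:-→d3:-→d4:-→d5:-→d6:-→d7:-→d8:-→d9:H2  best=H2
  + 69.126.32.0/20 (H3) depth=20

== LOOKUPS ==
["H2","no-route","H0","H0","H1","H0","H3","H0","H3","H2","H2"]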